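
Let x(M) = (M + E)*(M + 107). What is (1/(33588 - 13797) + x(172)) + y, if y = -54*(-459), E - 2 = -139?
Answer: 683798842/19791 ≈ 34551.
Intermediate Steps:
E = -137 (E = 2 - 139 = -137)
x(M) = (-137 + M)*(107 + M) (x(M) = (M - 137)*(M + 107) = (-137 + M)*(107 + M))
y = 24786
(1/(33588 - 13797) + x(172)) + y = (1/(33588 - 13797) + (-14659 + 172**2 - 30*172)) + 24786 = (1/19791 + (-14659 + 29584 - 5160)) + 24786 = (1/19791 + 9765) + 24786 = 193259116/19791 + 24786 = 683798842/19791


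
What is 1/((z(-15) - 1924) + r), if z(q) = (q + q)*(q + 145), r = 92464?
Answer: 1/86640 ≈ 1.1542e-5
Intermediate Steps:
z(q) = 2*q*(145 + q) (z(q) = (2*q)*(145 + q) = 2*q*(145 + q))
1/((z(-15) - 1924) + r) = 1/((2*(-15)*(145 - 15) - 1924) + 92464) = 1/((2*(-15)*130 - 1924) + 92464) = 1/((-3900 - 1924) + 92464) = 1/(-5824 + 92464) = 1/86640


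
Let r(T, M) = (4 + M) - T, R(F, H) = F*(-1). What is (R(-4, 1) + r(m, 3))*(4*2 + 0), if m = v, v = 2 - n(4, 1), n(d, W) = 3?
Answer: 96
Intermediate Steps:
R(F, H) = -F
v = -1 (v = 2 - 1*3 = 2 - 3 = -1)
m = -1
r(T, M) = 4 + M - T
(R(-4, 1) + r(m, 3))*(4*2 + 0) = (-1*(-4) + (4 + 3 - 1*(-1)))*(4*2 + 0) = (4 + (4 + 3 + 1))*(8 + 0) = (4 + 8)*8 = 12*8 = 96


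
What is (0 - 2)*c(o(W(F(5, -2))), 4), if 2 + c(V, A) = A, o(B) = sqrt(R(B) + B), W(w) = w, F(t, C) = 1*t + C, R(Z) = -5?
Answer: -4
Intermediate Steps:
F(t, C) = C + t (F(t, C) = t + C = C + t)
o(B) = sqrt(-5 + B)
c(V, A) = -2 + A
(0 - 2)*c(o(W(F(5, -2))), 4) = (0 - 2)*(-2 + 4) = -2*2 = -4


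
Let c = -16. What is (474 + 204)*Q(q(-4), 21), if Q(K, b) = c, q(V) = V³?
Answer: -10848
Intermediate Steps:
Q(K, b) = -16
(474 + 204)*Q(q(-4), 21) = (474 + 204)*(-16) = 678*(-16) = -10848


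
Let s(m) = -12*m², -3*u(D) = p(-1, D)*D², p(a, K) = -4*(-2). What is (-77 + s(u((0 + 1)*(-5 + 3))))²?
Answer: 18722929/9 ≈ 2.0803e+6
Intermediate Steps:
p(a, K) = 8
u(D) = -8*D²/3
(-77 + s(u((0 + 1)*(-5 + 3))))² = (-77 - 12*64*(0 + 1)⁴*(-5 + 3)⁴/9)² = (-77 - 12*(-8*(1*(-2))²/3)²)² = (-77 - 12*(-8/3*(-2)²)²)² = (-77 - 12*(-8/3*4)²)² = (-77 - 12*(-32/3)²)² = (-77 - 12*1024/9)² = (-77 - 4096/3)² = (-4327/3)² = 18722929/9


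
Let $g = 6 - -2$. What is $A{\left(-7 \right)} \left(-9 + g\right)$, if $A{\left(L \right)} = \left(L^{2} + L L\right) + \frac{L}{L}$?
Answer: $-99$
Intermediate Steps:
$g = 8$ ($g = 6 + 2 = 8$)
$A{\left(L \right)} = 1 + 2 L^{2}$ ($A{\left(L \right)} = \left(L^{2} + L^{2}\right) + 1 = 2 L^{2} + 1 = 1 + 2 L^{2}$)
$A{\left(-7 \right)} \left(-9 + g\right) = \left(1 + 2 \left(-7\right)^{2}\right) \left(-9 + 8\right) = \left(1 + 2 \cdot 49\right) \left(-1\right) = \left(1 + 98\right) \left(-1\right) = 99 \left(-1\right) = -99$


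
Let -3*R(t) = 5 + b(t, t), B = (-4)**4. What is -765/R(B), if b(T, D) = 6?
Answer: 2295/11 ≈ 208.64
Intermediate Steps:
B = 256
R(t) = -11/3 (R(t) = -(5 + 6)/3 = -1/3*11 = -11/3)
-765/R(B) = -765/(-11/3) = -765*(-3/11) = 2295/11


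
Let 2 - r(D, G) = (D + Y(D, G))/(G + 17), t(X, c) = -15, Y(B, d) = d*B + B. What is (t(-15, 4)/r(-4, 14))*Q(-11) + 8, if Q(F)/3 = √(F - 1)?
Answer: 8 - 155*I*√3/7 ≈ 8.0 - 38.353*I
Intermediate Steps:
Y(B, d) = B + B*d (Y(B, d) = B*d + B = B + B*d)
Q(F) = 3*√(-1 + F) (Q(F) = 3*√(F - 1) = 3*√(-1 + F))
r(D, G) = 2 - (D + D*(1 + G))/(17 + G) (r(D, G) = 2 - (D + D*(1 + G))/(G + 17) = 2 - (D + D*(1 + G))/(17 + G))
(t(-15, 4)/r(-4, 14))*Q(-11) + 8 = (-15*(17 + 14)/(34 - 1*(-4) + 2*14 - 1*(-4)*(1 + 14)))*(3*√(-1 - 11)) + 8 = (-15*31/(34 + 4 + 28 - 1*(-4)*15))*(3*√(-12)) + 8 = (-15*31/(34 + 4 + 28 + 60))*(3*(2*I*√3)) + 8 = (-15/((1/31)*126))*(6*I*√3) + 8 = (-15/126/31)*(6*I*√3) + 8 = (-15*31/126)*(6*I*√3) + 8 = -155*I*√3/7 + 8 = 8 - 155*I*√3/7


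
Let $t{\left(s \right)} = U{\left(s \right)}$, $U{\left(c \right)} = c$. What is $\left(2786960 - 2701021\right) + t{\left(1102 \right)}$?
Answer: $87041$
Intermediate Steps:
$t{\left(s \right)} = s$
$\left(2786960 - 2701021\right) + t{\left(1102 \right)} = \left(2786960 - 2701021\right) + 1102 = 85939 + 1102 = 87041$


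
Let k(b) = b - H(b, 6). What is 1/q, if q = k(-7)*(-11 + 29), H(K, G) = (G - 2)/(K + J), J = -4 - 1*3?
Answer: -7/846 ≈ -0.0082742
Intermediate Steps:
J = -7 (J = -4 - 3 = -7)
H(K, G) = (-2 + G)/(-7 + K) (H(K, G) = (G - 2)/(K - 7) = (-2 + G)/(-7 + K))
k(b) = b - 4/(-7 + b) (k(b) = b - (-2 + 6)/(-7 + b) = b - 4/(-7 + b))
q = -846/7 (q = ((-4 - 7*(-7 - 7))/(-7 - 7))*(-11 + 29) = ((-4 - 7*(-14))/(-14))*18 = -(-4 + 98)/14*18 = -1/14*94*18 = -47/7*18 = -846/7 ≈ -120.86)
1/q = 1/(-846/7) = -7/846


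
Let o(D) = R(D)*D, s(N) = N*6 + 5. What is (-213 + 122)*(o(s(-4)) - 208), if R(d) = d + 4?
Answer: -7007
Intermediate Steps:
R(d) = 4 + d
s(N) = 5 + 6*N (s(N) = 6*N + 5 = 5 + 6*N)
o(D) = D*(4 + D) (o(D) = (4 + D)*D = D*(4 + D))
(-213 + 122)*(o(s(-4)) - 208) = (-213 + 122)*((5 + 6*(-4))*(4 + (5 + 6*(-4))) - 208) = -91*((5 - 24)*(4 + (5 - 24)) - 208) = -91*(-19*(4 - 19) - 208) = -91*(-19*(-15) - 208) = -91*(285 - 208) = -91*77 = -7007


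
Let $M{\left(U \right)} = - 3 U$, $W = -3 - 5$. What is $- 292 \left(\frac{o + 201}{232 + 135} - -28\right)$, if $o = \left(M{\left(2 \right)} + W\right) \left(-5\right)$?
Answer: $- \frac{3079724}{367} \approx -8391.6$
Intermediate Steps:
$W = -8$
$o = 70$ ($o = \left(\left(-3\right) 2 - 8\right) \left(-5\right) = \left(-6 - 8\right) \left(-5\right) = \left(-14\right) \left(-5\right) = 70$)
$- 292 \left(\frac{o + 201}{232 + 135} - -28\right) = - 292 \left(\frac{70 + 201}{232 + 135} - -28\right) = - 292 \left(\frac{271}{367} + 28\right) = \left(-292\right) \frac{10547}{367} = - \frac{3079724}{367}$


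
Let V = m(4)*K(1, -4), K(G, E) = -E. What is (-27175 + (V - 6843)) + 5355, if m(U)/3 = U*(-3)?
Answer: -28807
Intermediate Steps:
m(U) = -9*U (m(U) = 3*(U*(-3)) = 3*(-3*U) = -9*U)
V = -144 (V = (-9*4)*(-1*(-4)) = -36*4 = -144)
(-27175 + (V - 6843)) + 5355 = (-27175 + (-144 - 6843)) + 5355 = (-27175 - 6987) + 5355 = -34162 + 5355 = -28807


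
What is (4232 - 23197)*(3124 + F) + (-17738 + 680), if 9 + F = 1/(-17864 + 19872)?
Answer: -118658829229/2008 ≈ -5.9093e+7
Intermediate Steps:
F = -18071/2008 (F = -9 + 1/(-17864 + 19872) = -9 + 1/2008 = -18071/2008 ≈ -8.9995)
(4232 - 23197)*(3124 + F) + (-17738 + 680) = (4232 - 23197)*(3124 - 18071/2008) + (-17738 + 680) = -18965*6254921/2008 - 17058 = -118624576765/2008 - 17058 = -118658829229/2008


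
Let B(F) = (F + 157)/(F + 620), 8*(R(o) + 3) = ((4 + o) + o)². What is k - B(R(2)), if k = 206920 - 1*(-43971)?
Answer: 156806713/625 ≈ 2.5089e+5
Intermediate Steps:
R(o) = -3 + (4 + 2*o)²/8 (R(o) = -3 + ((4 + o) + o)²/8 = -3 + (4 + 2*o)²/8)
B(F) = (157 + F)/(620 + F)
k = 250891 (k = 206920 + 43971 = 250891)
k - B(R(2)) = 250891 - (157 + (-3 + (2 + 2)²/2))/(620 + (-3 + (2 + 2)²/2)) = 250891 - (157 + (-3 + (½)*4²))/(620 + (-3 + (½)*4²)) = 250891 - (157 + (-3 + (½)*16))/(620 + (-3 + (½)*16)) = 250891 - (157 + (-3 + 8))/(620 + (-3 + 8)) = 250891 - (157 + 5)/(620 + 5) = 250891 - 162/625 = 156806713/625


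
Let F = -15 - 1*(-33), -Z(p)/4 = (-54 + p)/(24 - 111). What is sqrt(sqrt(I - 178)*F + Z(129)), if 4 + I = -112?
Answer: sqrt(2900 + 105966*I*sqrt(6))/29 ≈ 12.492 + 12.353*I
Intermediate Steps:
I = -116 (I = -4 - 112 = -116)
Z(p) = -72/29 + 4*p/87 (Z(p) = -4*(-54 + p)/(24 - 111) = -4*(-54 + p)/(-87) = -4*(-54 + p)*(-1)/87 = -4*(18/29 - p/87) = -72/29 + 4*p/87)
F = 18 (F = -15 + 33 = 18)
sqrt(sqrt(I - 178)*F + Z(129)) = sqrt(sqrt(-116 - 178)*18 + (-72/29 + (4/87)*129)) = sqrt(sqrt(-294)*18 + (-72/29 + 172/29)) = sqrt((7*I*sqrt(6))*18 + 100/29) = sqrt(126*I*sqrt(6) + 100/29) = sqrt(100/29 + 126*I*sqrt(6))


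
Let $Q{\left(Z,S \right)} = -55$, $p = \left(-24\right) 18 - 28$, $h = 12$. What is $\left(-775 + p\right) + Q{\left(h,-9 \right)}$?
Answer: $-1290$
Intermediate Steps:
$p = -460$ ($p = -432 - 28 = -460$)
$\left(-775 + p\right) + Q{\left(h,-9 \right)} = \left(-775 - 460\right) - 55 = -1235 - 55 = -1290$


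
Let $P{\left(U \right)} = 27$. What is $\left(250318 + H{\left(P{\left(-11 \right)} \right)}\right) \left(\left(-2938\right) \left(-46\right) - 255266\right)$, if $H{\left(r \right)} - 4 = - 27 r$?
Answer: $-29980611974$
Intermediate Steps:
$H{\left(r \right)} = 4 - 27 r$
$\left(250318 + H{\left(P{\left(-11 \right)} \right)}\right) \left(\left(-2938\right) \left(-46\right) - 255266\right) = \left(250318 + \left(4 - 729\right)\right) \left(\left(-2938\right) \left(-46\right) - 255266\right) = \left(250318 + \left(4 - 729\right)\right) \left(135148 - 255266\right) = \left(250318 - 725\right) \left(-120118\right) = 249593 \left(-120118\right) = -29980611974$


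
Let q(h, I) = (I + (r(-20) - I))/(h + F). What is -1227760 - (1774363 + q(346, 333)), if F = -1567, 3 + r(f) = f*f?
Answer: -3665591786/1221 ≈ -3.0021e+6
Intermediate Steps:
r(f) = -3 + f² (r(f) = -3 + f*f = -3 + f²)
q(h, I) = 397/(-1567 + h) (q(h, I) = (I + ((-3 + (-20)²) - I))/(h - 1567) = (I + ((-3 + 400) - I))/(-1567 + h) = (I + (397 - I))/(-1567 + h) = 397/(-1567 + h))
-1227760 - (1774363 + q(346, 333)) = -1227760 - (1774363 + 397/(-1567 + 346)) = -1227760 - (1774363 + 397/(-1221)) = -1227760 - (1774363 + 397*(-1/1221)) = -1227760 - (1774363 - 397/1221) = -1227760 - 1*2166496826/1221 = -1227760 - 2166496826/1221 = -3665591786/1221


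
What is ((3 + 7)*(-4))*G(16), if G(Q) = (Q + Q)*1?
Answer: -1280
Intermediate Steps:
G(Q) = 2*Q (G(Q) = (2*Q)*1 = 2*Q)
((3 + 7)*(-4))*G(16) = ((3 + 7)*(-4))*(2*16) = (10*(-4))*32 = -40*32 = -1280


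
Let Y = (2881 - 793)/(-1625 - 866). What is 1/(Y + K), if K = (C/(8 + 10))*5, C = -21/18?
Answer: -269028/312689 ≈ -0.86037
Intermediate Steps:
Y = -2088/2491 (Y = 2088/(-2491) = 2088*(-1/2491) = -2088/2491 ≈ -0.83822)
C = -7/6 (C = -21*1/18 = -7/6 ≈ -1.1667)
K = -35/108 (K = -7/(6*(8 + 10))*5 = -7/6/18*5 = -7/6*1/18*5 = -7/108*5 = -35/108 ≈ -0.32407)
1/(Y + K) = 1/(-2088/2491 - 35/108) = 1/(-312689/269028) = -269028/312689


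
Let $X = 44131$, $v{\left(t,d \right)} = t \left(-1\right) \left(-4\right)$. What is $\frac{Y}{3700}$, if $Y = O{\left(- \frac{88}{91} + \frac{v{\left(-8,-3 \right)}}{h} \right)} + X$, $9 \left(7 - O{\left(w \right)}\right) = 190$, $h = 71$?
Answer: $\frac{99263}{8325} \approx 11.923$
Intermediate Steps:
$v{\left(t,d \right)} = 4 t$ ($v{\left(t,d \right)} = - t \left(-4\right) = 4 t$)
$O{\left(w \right)} = - \frac{127}{9}$ ($O{\left(w \right)} = 7 - \frac{190}{9} = - \frac{127}{9}$)
$Y = \frac{397052}{9}$ ($Y = - \frac{127}{9} + 44131 = \frac{397052}{9} \approx 44117.0$)
$\frac{Y}{3700} = \frac{397052}{9 \cdot 3700} = \frac{397052}{9} \cdot \frac{1}{3700} = \frac{99263}{8325}$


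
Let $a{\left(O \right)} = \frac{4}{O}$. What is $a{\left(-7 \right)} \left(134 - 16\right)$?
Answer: $- \frac{472}{7} \approx -67.429$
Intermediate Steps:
$a{\left(-7 \right)} \left(134 - 16\right) = \frac{4}{-7} \left(134 - 16\right) = 4 \left(- \frac{1}{7}\right) 118 = \left(- \frac{4}{7}\right) 118 = - \frac{472}{7}$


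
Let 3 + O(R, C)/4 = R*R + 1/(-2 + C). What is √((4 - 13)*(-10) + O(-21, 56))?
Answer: 2*√37302/9 ≈ 42.919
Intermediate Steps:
O(R, C) = -12 + 4*R² + 4/(-2 + C) (O(R, C) = -12 + 4*(R*R + 1/(-2 + C)) = -12 + 4*(R² + 1/(-2 + C)) = -12 + (4*R² + 4/(-2 + C)) = -12 + 4*R² + 4/(-2 + C))
√((4 - 13)*(-10) + O(-21, 56)) = √((4 - 13)*(-10) + 4*(7 - 3*56 - 2*(-21)² + 56*(-21)²)/(-2 + 56)) = √(-9*(-10) + 4*(7 - 168 - 2*441 + 56*441)/54) = √(90 + 4*(1/54)*(7 - 168 - 882 + 24696)) = √(90 + 4*(1/54)*23653) = √(90 + 47306/27) = √(49736/27) = 2*√37302/9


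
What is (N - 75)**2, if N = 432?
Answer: 127449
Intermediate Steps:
(N - 75)**2 = (432 - 75)**2 = 357**2 = 127449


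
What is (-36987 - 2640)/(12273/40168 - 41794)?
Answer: 1591737336/1678769119 ≈ 0.94816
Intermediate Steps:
(-36987 - 2640)/(12273/40168 - 41794) = -39627/(12273*(1/40168) - 41794) = -39627/(12273/40168 - 41794) = -39627/(-1678769119/40168) = -39627*(-40168/1678769119) = 1591737336/1678769119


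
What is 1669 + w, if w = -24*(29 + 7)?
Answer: 805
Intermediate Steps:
w = -864 (w = -24*36 = -864)
1669 + w = 1669 - 864 = 805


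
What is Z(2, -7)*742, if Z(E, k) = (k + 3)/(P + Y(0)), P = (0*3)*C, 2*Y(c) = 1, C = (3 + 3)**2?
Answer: -5936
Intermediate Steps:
C = 36 (C = 6**2 = 36)
Y(c) = 1/2 (Y(c) = (1/2)*1 = 1/2)
P = 0 (P = (0*3)*36 = 0*36 = 0)
Z(E, k) = 6 + 2*k (Z(E, k) = (k + 3)/(0 + 1/2) = (3 + k)/(1/2) = (3 + k)*2 = 6 + 2*k)
Z(2, -7)*742 = (6 + 2*(-7))*742 = (6 - 14)*742 = -8*742 = -5936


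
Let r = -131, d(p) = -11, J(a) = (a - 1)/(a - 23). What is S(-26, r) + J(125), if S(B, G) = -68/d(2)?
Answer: 4150/561 ≈ 7.3975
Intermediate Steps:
J(a) = (-1 + a)/(-23 + a)
S(B, G) = 68/11 (S(B, G) = -68/(-11) = -68*(-1/11) = 68/11)
S(-26, r) + J(125) = 68/11 + (-1 + 125)/(-23 + 125) = 68/11 + 124/102 = 68/11 + (1/102)*124 = 68/11 + 62/51 = 4150/561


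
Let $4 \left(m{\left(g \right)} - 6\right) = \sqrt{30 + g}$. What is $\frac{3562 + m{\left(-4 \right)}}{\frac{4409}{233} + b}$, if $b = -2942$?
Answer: $- \frac{831344}{681077} - \frac{233 \sqrt{26}}{2724308} \approx -1.2211$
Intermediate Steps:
$m{\left(g \right)} = 6 + \frac{\sqrt{30 + g}}{4}$
$\frac{3562 + m{\left(-4 \right)}}{\frac{4409}{233} + b} = \frac{3562 + \left(6 + \frac{\sqrt{30 - 4}}{4}\right)}{\frac{4409}{233} - 2942} = \frac{3562 + \left(6 + \frac{\sqrt{26}}{4}\right)}{4409 \cdot \frac{1}{233} - 2942} = \frac{3568 + \frac{\sqrt{26}}{4}}{\frac{4409}{233} - 2942} = \frac{3568 + \frac{\sqrt{26}}{4}}{- \frac{681077}{233}} = \left(3568 + \frac{\sqrt{26}}{4}\right) \left(- \frac{233}{681077}\right) = - \frac{831344}{681077} - \frac{233 \sqrt{26}}{2724308}$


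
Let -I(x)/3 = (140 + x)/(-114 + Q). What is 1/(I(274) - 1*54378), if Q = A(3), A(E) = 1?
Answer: -113/6143472 ≈ -1.8394e-5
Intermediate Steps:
Q = 1
I(x) = 420/113 + 3*x/113 (I(x) = -3*(140 + x)/(-114 + 1) = -3*(140 + x)/(-113) = -3*(140 + x)*(-1)/113 = -3*(-140/113 - x/113) = 420/113 + 3*x/113)
1/(I(274) - 1*54378) = 1/((420/113 + (3/113)*274) - 1*54378) = 1/((420/113 + 822/113) - 54378) = 1/(1242/113 - 54378) = 1/(-6143472/113) = -113/6143472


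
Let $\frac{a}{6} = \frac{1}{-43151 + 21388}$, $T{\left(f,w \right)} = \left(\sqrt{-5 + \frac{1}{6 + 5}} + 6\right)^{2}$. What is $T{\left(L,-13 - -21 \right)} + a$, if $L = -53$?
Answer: $\frac{7442880}{239393} + \frac{36 i \sqrt{66}}{11} \approx 31.091 + 26.588 i$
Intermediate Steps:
$T{\left(f,w \right)} = \left(6 + \frac{3 i \sqrt{66}}{11}\right)^{2}$ ($T{\left(f,w \right)} = \left(\sqrt{-5 + \frac{1}{11}} + 6\right)^{2} = \left(\sqrt{- \frac{54}{11}} + 6\right)^{2} = \left(\frac{3 i \sqrt{66}}{11} + 6\right)^{2} = \left(6 + \frac{3 i \sqrt{66}}{11}\right)^{2}$)
$a = - \frac{6}{21763}$ ($a = \frac{6}{-43151 + 21388} = \frac{6}{-21763} = 6 \left(- \frac{1}{21763}\right) = - \frac{6}{21763} \approx -0.0002757$)
$T{\left(L,-13 - -21 \right)} + a = \left(\frac{342}{11} + \frac{36 i \sqrt{66}}{11}\right) - \frac{6}{21763} = \frac{7442880}{239393} + \frac{36 i \sqrt{66}}{11}$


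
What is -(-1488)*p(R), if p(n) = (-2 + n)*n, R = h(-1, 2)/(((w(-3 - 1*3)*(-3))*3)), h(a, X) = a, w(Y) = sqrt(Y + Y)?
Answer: -124/81 + 496*I*sqrt(3)/9 ≈ -1.5309 + 95.455*I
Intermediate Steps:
w(Y) = sqrt(2)*sqrt(Y) (w(Y) = sqrt(2*Y) = sqrt(2)*sqrt(Y))
R = -I*sqrt(3)/54 (R = -1/(((sqrt(2)*sqrt(-3 - 1*3))*(-3))*3) = -1/(((sqrt(2)*sqrt(-3 - 3))*(-3))*3) = -1/(((sqrt(2)*sqrt(-6))*(-3))*3) = -1/(((sqrt(2)*(I*sqrt(6)))*(-3))*3) = -1/(((2*I*sqrt(3))*(-3))*3) = -1/(-6*I*sqrt(3)*3) = -1/((-18*I*sqrt(3))) = -I*sqrt(3)/54 ≈ -0.032075*I)
p(n) = n*(-2 + n)
-(-1488)*p(R) = -(-1488)*(-I*sqrt(3)/54)*(-2 - I*sqrt(3)/54) = -(-1488)*(-I*sqrt(3)*(-2 - I*sqrt(3)/54)/54) = -248*I*sqrt(3)*(-2 - I*sqrt(3)/54)/9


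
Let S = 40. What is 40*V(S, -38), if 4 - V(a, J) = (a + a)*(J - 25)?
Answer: 201760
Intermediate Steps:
V(a, J) = 4 - 2*a*(-25 + J) (V(a, J) = 4 - (a + a)*(J - 25) = 4 - 2*a*(-25 + J))
40*V(S, -38) = 40*(4 + 50*40 - 2*(-38)*40) = 40*(4 + 2000 + 3040) = 40*5044 = 201760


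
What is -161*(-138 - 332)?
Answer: 75670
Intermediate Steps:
-161*(-138 - 332) = -161*(-470) = 75670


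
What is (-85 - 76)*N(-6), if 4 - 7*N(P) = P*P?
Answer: 736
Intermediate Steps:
N(P) = 4/7 - P**2/7 (N(P) = 4/7 - P*P/7 = 4/7 - P**2/7)
(-85 - 76)*N(-6) = (-85 - 76)*(4/7 - 1/7*(-6)**2) = -161*(4/7 - 1/7*36) = -161*(4/7 - 36/7) = -161*(-32/7) = 736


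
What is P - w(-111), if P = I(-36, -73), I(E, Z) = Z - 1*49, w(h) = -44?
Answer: -78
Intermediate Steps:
I(E, Z) = -49 + Z (I(E, Z) = Z - 49 = -49 + Z)
P = -122 (P = -49 - 73 = -122)
P - w(-111) = -122 - 1*(-44) = -122 + 44 = -78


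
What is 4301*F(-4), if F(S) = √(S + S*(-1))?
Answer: 0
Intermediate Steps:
F(S) = 0 (F(S) = √(S - S) = √0 = 0)
4301*F(-4) = 4301*0 = 0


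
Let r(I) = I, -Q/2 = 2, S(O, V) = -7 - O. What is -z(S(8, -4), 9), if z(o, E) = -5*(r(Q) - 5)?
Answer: -45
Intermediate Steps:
Q = -4 (Q = -2*2 = -4)
z(o, E) = 45 (z(o, E) = -5*(-4 - 5) = -5*(-9) = 45)
-z(S(8, -4), 9) = -1*45 = -45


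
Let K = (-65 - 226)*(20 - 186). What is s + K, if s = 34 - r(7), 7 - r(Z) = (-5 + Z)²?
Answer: 48337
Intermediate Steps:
r(Z) = 7 - (-5 + Z)²
s = 31 (s = 34 - (7 - (-5 + 7)²) = 34 - (7 - 1*2²) = 34 - (7 - 1*4) = 34 - (7 - 4) = 34 - 1*3 = 34 - 3 = 31)
K = 48306 (K = -291*(-166) = 48306)
s + K = 31 + 48306 = 48337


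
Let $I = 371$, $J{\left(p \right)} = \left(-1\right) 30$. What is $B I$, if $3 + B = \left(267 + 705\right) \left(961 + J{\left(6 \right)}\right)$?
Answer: $335728659$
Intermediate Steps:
$J{\left(p \right)} = -30$
$B = 904929$ ($B = -3 + \left(267 + 705\right) \left(961 - 30\right) = -3 + 972 \cdot 931 = -3 + 904932 = 904929$)
$B I = 904929 \cdot 371 = 335728659$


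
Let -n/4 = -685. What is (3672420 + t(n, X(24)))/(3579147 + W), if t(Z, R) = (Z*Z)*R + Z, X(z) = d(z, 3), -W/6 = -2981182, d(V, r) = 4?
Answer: 33705560/21466239 ≈ 1.5702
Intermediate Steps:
W = 17887092 (W = -6*(-2981182) = 17887092)
n = 2740 (n = -4*(-685) = 2740)
X(z) = 4
t(Z, R) = Z + R*Z² (t(Z, R) = Z²*R + Z = R*Z² + Z = Z + R*Z²)
(3672420 + t(n, X(24)))/(3579147 + W) = (3672420 + 2740*(1 + 4*2740))/(3579147 + 17887092) = (3672420 + 2740*(1 + 10960))/21466239 = (3672420 + 2740*10961)*(1/21466239) = (3672420 + 30033140)*(1/21466239) = 33705560*(1/21466239) = 33705560/21466239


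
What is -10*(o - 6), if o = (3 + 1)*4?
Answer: -100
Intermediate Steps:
o = 16 (o = 4*4 = 16)
-10*(o - 6) = -10*(16 - 6) = -10*10 = -100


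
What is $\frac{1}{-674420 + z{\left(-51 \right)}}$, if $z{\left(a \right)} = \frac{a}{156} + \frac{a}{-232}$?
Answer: $- \frac{3016}{2034051043} \approx -1.4828 \cdot 10^{-6}$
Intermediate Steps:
$z{\left(a \right)} = \frac{19 a}{9048}$ ($z{\left(a \right)} = a \frac{1}{156} + a \left(- \frac{1}{232}\right) = \frac{a}{156} - \frac{a}{232} = \frac{19 a}{9048}$)
$\frac{1}{-674420 + z{\left(-51 \right)}} = \frac{1}{-674420 + \frac{19}{9048} \left(-51\right)} = \frac{1}{-674420 - \frac{323}{3016}} = \frac{1}{- \frac{2034051043}{3016}} = - \frac{3016}{2034051043}$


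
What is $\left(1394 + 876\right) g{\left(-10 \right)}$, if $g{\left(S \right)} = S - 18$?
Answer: $-63560$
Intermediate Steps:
$g{\left(S \right)} = -18 + S$
$\left(1394 + 876\right) g{\left(-10 \right)} = \left(1394 + 876\right) \left(-18 - 10\right) = 2270 \left(-28\right) = -63560$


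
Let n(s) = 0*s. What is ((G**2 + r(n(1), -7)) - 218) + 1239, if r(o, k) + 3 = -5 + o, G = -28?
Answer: 1797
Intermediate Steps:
n(s) = 0
r(o, k) = -8 + o (r(o, k) = -3 + (-5 + o) = -8 + o)
((G**2 + r(n(1), -7)) - 218) + 1239 = (((-28)**2 + (-8 + 0)) - 218) + 1239 = ((784 - 8) - 218) + 1239 = (776 - 218) + 1239 = 558 + 1239 = 1797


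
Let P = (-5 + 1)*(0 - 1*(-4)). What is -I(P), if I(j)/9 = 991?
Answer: -8919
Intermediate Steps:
P = -16 (P = -4*(0 + 4) = -4*4 = -16)
I(j) = 8919 (I(j) = 9*991 = 8919)
-I(P) = -1*8919 = -8919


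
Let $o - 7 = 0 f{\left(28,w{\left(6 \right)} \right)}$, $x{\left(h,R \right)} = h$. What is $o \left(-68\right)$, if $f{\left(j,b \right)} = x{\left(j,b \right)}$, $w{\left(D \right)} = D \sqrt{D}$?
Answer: $-476$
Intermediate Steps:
$w{\left(D \right)} = D^{\frac{3}{2}}$
$f{\left(j,b \right)} = j$
$o = 7$ ($o = 7 + 0 \cdot 28 = 7 + 0 = 7$)
$o \left(-68\right) = 7 \left(-68\right) = -476$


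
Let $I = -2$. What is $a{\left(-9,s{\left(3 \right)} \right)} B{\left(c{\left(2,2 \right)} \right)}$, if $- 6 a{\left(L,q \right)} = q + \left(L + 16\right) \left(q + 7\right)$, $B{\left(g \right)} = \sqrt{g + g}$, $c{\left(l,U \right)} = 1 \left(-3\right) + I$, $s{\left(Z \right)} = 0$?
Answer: $- \frac{49 i \sqrt{10}}{6} \approx - 25.825 i$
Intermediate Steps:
$c{\left(l,U \right)} = -5$ ($c{\left(l,U \right)} = 1 \left(-3\right) - 2 = -3 - 2 = -5$)
$B{\left(g \right)} = \sqrt{2} \sqrt{g}$ ($B{\left(g \right)} = \sqrt{2 g} = \sqrt{2} \sqrt{g}$)
$a{\left(L,q \right)} = - \frac{q}{6} - \frac{\left(7 + q\right) \left(16 + L\right)}{6}$ ($a{\left(L,q \right)} = - \frac{q + \left(L + 16\right) \left(q + 7\right)}{6} = - \frac{q + \left(16 + L\right) \left(7 + q\right)}{6} = - \frac{q + \left(7 + q\right) \left(16 + L\right)}{6} = - \frac{q}{6} - \frac{\left(7 + q\right) \left(16 + L\right)}{6}$)
$a{\left(-9,s{\left(3 \right)} \right)} B{\left(c{\left(2,2 \right)} \right)} = \left(- \frac{56}{3} - 0 - - \frac{21}{2} - \left(- \frac{3}{2}\right) 0\right) \sqrt{2} \sqrt{-5} = \left(- \frac{56}{3} + 0 + \frac{21}{2} + 0\right) \sqrt{2} i \sqrt{5} = - \frac{49 i \sqrt{10}}{6}$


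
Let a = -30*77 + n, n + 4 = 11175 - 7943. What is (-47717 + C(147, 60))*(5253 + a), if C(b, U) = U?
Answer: -294091347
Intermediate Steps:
n = 3228 (n = -4 + (11175 - 7943) = -4 + 3232 = 3228)
a = 918 (a = -30*77 + 3228 = -2310 + 3228 = 918)
(-47717 + C(147, 60))*(5253 + a) = (-47717 + 60)*(5253 + 918) = -47657*6171 = -294091347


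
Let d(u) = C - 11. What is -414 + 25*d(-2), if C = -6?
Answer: -839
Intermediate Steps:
d(u) = -17 (d(u) = -6 - 11 = -17)
-414 + 25*d(-2) = -414 + 25*(-17) = -414 - 425 = -839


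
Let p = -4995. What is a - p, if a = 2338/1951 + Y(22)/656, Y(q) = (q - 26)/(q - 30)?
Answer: 12788830847/2559712 ≈ 4996.2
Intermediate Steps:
Y(q) = (-26 + q)/(-30 + q)
a = 3069407/2559712 (a = 2338/1951 + ((-26 + 22)/(-30 + 22))/656 = 2338*(1/1951) + (-4/(-8))*(1/656) = 2338/1951 - ⅛*(-4)*(1/656) = 2338/1951 + (½)*(1/656) = 2338/1951 + 1/1312 = 3069407/2559712 ≈ 1.1991)
a - p = 3069407/2559712 - 1*(-4995) = 3069407/2559712 + 4995 = 12788830847/2559712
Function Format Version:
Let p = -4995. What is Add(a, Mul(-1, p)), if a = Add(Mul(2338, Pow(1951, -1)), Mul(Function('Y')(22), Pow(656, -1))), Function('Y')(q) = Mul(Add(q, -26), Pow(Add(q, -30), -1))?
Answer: Rational(12788830847, 2559712) ≈ 4996.2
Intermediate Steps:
Function('Y')(q) = Mul(Pow(Add(-30, q), -1), Add(-26, q)) (Function('Y')(q) = Mul(Add(-26, q), Pow(Add(-30, q), -1)) = Mul(Pow(Add(-30, q), -1), Add(-26, q)))
a = Rational(3069407, 2559712) (a = Add(Mul(2338, Pow(1951, -1)), Mul(Mul(Pow(Add(-30, 22), -1), Add(-26, 22)), Pow(656, -1))) = Add(Mul(2338, Rational(1, 1951)), Mul(Mul(Pow(-8, -1), -4), Rational(1, 656))) = Add(Rational(2338, 1951), Mul(Mul(Rational(-1, 8), -4), Rational(1, 656))) = Add(Rational(2338, 1951), Mul(Rational(1, 2), Rational(1, 656))) = Add(Rational(2338, 1951), Rational(1, 1312)) = Rational(3069407, 2559712) ≈ 1.1991)
Add(a, Mul(-1, p)) = Add(Rational(3069407, 2559712), Mul(-1, -4995)) = Add(Rational(3069407, 2559712), 4995) = Rational(12788830847, 2559712)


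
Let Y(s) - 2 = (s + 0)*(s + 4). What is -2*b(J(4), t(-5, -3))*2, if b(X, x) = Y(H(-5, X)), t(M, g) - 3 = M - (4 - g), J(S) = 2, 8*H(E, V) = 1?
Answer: -161/16 ≈ -10.063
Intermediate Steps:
H(E, V) = ⅛ (H(E, V) = (⅛)*1 = ⅛)
Y(s) = 2 + s*(4 + s) (Y(s) = 2 + (s + 0)*(s + 4) = 2 + s*(4 + s))
t(M, g) = -1 + M + g (t(M, g) = 3 + (M - (4 - g)) = 3 + (M + (-4 + g)) = 3 + (-4 + M + g) = -1 + M + g)
b(X, x) = 161/64 (b(X, x) = 2 + (⅛)² + 4*(⅛) = 2 + 1/64 + ½ = 161/64)
-2*b(J(4), t(-5, -3))*2 = -2*161/64*2 = -161/32*2 = -161/16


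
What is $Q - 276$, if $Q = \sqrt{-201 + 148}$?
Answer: $-276 + i \sqrt{53} \approx -276.0 + 7.2801 i$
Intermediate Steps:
$Q = i \sqrt{53}$ ($Q = \sqrt{-53} = i \sqrt{53} \approx 7.2801 i$)
$Q - 276 = i \sqrt{53} - 276 = -276 + i \sqrt{53}$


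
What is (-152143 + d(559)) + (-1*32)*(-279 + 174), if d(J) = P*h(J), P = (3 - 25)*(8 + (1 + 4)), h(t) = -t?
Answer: 11091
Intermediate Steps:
P = -286 (P = -22*(8 + 5) = -22*13 = -286)
d(J) = 286*J (d(J) = -(-286)*J = 286*J)
(-152143 + d(559)) + (-1*32)*(-279 + 174) = (-152143 + 286*559) + (-1*32)*(-279 + 174) = (-152143 + 159874) - 32*(-105) = 7731 + 3360 = 11091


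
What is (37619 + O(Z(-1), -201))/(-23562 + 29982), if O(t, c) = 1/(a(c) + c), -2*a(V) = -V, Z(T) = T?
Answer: 4536851/774252 ≈ 5.8597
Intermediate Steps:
a(V) = V/2 (a(V) = -(-1)*V/2 = V/2)
O(t, c) = 2/(3*c) (O(t, c) = 1/(c/2 + c) = 1/(3*c/2) = 2/(3*c))
(37619 + O(Z(-1), -201))/(-23562 + 29982) = (37619 + (⅔)/(-201))/(-23562 + 29982) = (37619 + (⅔)*(-1/201))/6420 = (37619 - 2/603)*(1/6420) = (22684255/603)*(1/6420) = 4536851/774252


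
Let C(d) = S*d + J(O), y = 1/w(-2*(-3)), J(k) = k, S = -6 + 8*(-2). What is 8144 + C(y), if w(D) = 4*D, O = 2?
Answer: 97741/12 ≈ 8145.1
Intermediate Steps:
S = -22 (S = -6 - 16 = -22)
y = 1/24 (y = 1/(4*(-2*(-3))) = 1/(4*6) = 1/24 ≈ 0.041667)
C(d) = 2 - 22*d (C(d) = -22*d + 2 = 2 - 22*d)
8144 + C(y) = 8144 + (2 - 22*1/24) = 8144 + (2 - 11/12) = 8144 + 13/12 = 97741/12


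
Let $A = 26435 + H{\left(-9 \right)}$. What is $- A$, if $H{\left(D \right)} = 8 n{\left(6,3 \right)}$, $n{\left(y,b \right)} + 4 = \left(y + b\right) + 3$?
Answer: $-26499$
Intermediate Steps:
$n{\left(y,b \right)} = -1 + b + y$ ($n{\left(y,b \right)} = -4 + \left(\left(y + b\right) + 3\right) = -4 + \left(\left(b + y\right) + 3\right) = -4 + \left(3 + b + y\right) = -1 + b + y$)
$H{\left(D \right)} = 64$ ($H{\left(D \right)} = 8 \left(-1 + 3 + 6\right) = 8 \cdot 8 = 64$)
$A = 26499$ ($A = 26435 + 64 = 26499$)
$- A = \left(-1\right) 26499 = -26499$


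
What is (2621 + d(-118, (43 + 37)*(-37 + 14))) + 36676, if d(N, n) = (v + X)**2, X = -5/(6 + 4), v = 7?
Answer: 157357/4 ≈ 39339.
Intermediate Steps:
X = -1/2 (X = -5/10 = -5*1/10 = -1/2 ≈ -0.50000)
d(N, n) = 169/4 (d(N, n) = (7 - 1/2)**2 = (13/2)**2 = 169/4)
(2621 + d(-118, (43 + 37)*(-37 + 14))) + 36676 = (2621 + 169/4) + 36676 = 10653/4 + 36676 = 157357/4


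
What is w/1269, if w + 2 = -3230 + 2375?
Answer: -857/1269 ≈ -0.67533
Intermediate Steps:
w = -857 (w = -2 + (-3230 + 2375) = -2 - 855 = -857)
w/1269 = -857/1269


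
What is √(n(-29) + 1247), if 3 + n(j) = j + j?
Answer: √1186 ≈ 34.438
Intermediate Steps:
n(j) = -3 + 2*j (n(j) = -3 + (j + j) = -3 + 2*j)
√(n(-29) + 1247) = √((-3 + 2*(-29)) + 1247) = √((-3 - 58) + 1247) = √(-61 + 1247) = √1186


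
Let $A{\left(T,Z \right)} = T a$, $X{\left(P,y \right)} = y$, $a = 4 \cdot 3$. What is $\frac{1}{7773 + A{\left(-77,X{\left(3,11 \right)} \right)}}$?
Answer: $\frac{1}{6849} \approx 0.00014601$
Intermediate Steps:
$a = 12$
$A{\left(T,Z \right)} = 12 T$ ($A{\left(T,Z \right)} = T 12 = 12 T$)
$\frac{1}{7773 + A{\left(-77,X{\left(3,11 \right)} \right)}} = \frac{1}{7773 + 12 \left(-77\right)} = \frac{1}{7773 - 924} = \frac{1}{6849}$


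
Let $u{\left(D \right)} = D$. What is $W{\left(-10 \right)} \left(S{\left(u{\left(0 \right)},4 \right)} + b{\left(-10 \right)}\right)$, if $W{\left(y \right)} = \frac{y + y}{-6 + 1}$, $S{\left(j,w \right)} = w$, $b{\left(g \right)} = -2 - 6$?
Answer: $-16$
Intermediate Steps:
$b{\left(g \right)} = -8$ ($b{\left(g \right)} = -2 - 6 = -8$)
$W{\left(y \right)} = - \frac{2 y}{5}$ ($W{\left(y \right)} = \frac{2 y}{-5} = 2 y \left(- \frac{1}{5}\right) = - \frac{2 y}{5}$)
$W{\left(-10 \right)} \left(S{\left(u{\left(0 \right)},4 \right)} + b{\left(-10 \right)}\right) = \left(- \frac{2}{5}\right) \left(-10\right) \left(4 - 8\right) = 4 \left(-4\right) = -16$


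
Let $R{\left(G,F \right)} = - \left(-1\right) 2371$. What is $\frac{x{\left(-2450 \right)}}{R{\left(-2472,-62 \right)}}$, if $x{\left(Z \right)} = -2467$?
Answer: $- \frac{2467}{2371} \approx -1.0405$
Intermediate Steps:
$R{\left(G,F \right)} = 2371$ ($R{\left(G,F \right)} = \left(-1\right) \left(-2371\right) = 2371$)
$\frac{x{\left(-2450 \right)}}{R{\left(-2472,-62 \right)}} = - \frac{2467}{2371}$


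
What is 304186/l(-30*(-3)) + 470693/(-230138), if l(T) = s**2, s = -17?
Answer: 69868727391/66509882 ≈ 1050.5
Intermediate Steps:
l(T) = 289 (l(T) = (-17)**2 = 289)
304186/l(-30*(-3)) + 470693/(-230138) = 304186/289 + 470693/(-230138) = 304186*(1/289) + 470693*(-1/230138) = 304186/289 - 470693/230138 = 69868727391/66509882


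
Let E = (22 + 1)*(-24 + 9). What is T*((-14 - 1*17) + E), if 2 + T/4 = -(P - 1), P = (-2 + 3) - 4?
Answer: -3008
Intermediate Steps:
E = -345 (E = 23*(-15) = -345)
P = -3 (P = 1 - 4 = -3)
T = 8 (T = -8 + 4*(-(-3 - 1)) = -8 + 4*(-1*(-4)) = -8 + 4*4 = -8 + 16 = 8)
T*((-14 - 1*17) + E) = 8*((-14 - 1*17) - 345) = 8*((-14 - 17) - 345) = 8*(-31 - 345) = 8*(-376) = -3008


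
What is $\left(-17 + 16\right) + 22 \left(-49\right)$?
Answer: $-1079$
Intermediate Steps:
$\left(-17 + 16\right) + 22 \left(-49\right) = -1 - 1078 = -1079$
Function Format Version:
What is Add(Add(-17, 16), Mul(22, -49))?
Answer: -1079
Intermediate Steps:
Add(Add(-17, 16), Mul(22, -49)) = Add(-1, -1078) = -1079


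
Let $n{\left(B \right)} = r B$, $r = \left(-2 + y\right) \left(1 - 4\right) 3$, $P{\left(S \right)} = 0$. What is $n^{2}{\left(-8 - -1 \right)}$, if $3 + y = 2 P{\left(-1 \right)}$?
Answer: $99225$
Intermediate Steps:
$y = -3$ ($y = -3 + 2 \cdot 0 = -3 + 0 = -3$)
$r = 45$ ($r = \left(-2 - 3\right) \left(1 - 4\right) 3 = - 5 \left(\left(-3\right) 3\right) = \left(-5\right) \left(-9\right) = 45$)
$n{\left(B \right)} = 45 B$
$n^{2}{\left(-8 - -1 \right)} = \left(45 \left(-8 - -1\right)\right)^{2} = \left(45 \left(-8 + 1\right)\right)^{2} = \left(45 \left(-7\right)\right)^{2} = \left(-315\right)^{2} = 99225$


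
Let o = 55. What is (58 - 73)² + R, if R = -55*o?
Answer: -2800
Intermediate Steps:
R = -3025 (R = -55*55 = -3025)
(58 - 73)² + R = (58 - 73)² - 3025 = (-15)² - 3025 = 225 - 3025 = -2800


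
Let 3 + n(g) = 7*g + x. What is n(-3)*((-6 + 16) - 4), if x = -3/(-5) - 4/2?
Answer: -762/5 ≈ -152.40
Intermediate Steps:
x = -7/5 (x = -3*(-1/5) - 4*1/2 = 3/5 - 2 = -7/5 ≈ -1.4000)
n(g) = -22/5 + 7*g (n(g) = -3 + (7*g - 7/5) = -3 + (-7/5 + 7*g) = -22/5 + 7*g)
n(-3)*((-6 + 16) - 4) = (-22/5 + 7*(-3))*((-6 + 16) - 4) = (-22/5 - 21)*(10 - 4) = -127/5*6 = -762/5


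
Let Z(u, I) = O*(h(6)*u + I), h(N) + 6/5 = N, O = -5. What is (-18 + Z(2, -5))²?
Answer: 1681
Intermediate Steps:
h(N) = -6/5 + N
Z(u, I) = -24*u - 5*I (Z(u, I) = -5*((-6/5 + 6)*u + I) = -5*(24*u/5 + I) = -5*(I + 24*u/5) = -24*u - 5*I)
(-18 + Z(2, -5))² = (-18 + (-24*2 - 5*(-5)))² = (-18 + (-48 + 25))² = (-18 - 23)² = (-41)² = 1681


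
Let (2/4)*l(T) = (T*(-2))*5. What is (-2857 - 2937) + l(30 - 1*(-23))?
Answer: -6854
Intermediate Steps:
l(T) = -20*T (l(T) = 2*((T*(-2))*5) = 2*(-2*T*5) = 2*(-10*T) = -20*T)
(-2857 - 2937) + l(30 - 1*(-23)) = (-2857 - 2937) - 20*(30 - 1*(-23)) = -5794 - 20*(30 + 23) = -5794 - 20*53 = -5794 - 1060 = -6854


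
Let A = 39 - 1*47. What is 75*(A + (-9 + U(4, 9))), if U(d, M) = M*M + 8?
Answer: 5400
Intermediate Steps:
U(d, M) = 8 + M² (U(d, M) = M² + 8 = 8 + M²)
A = -8 (A = 39 - 47 = -8)
75*(A + (-9 + U(4, 9))) = 75*(-8 + (-9 + (8 + 9²))) = 75*(-8 + (-9 + (8 + 81))) = 75*(-8 + (-9 + 89)) = 75*(-8 + 80) = 75*72 = 5400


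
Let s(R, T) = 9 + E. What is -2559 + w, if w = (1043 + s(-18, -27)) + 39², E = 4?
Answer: 18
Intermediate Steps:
s(R, T) = 13 (s(R, T) = 9 + 4 = 13)
w = 2577 (w = (1043 + 13) + 39² = 1056 + 1521 = 2577)
-2559 + w = -2559 + 2577 = 18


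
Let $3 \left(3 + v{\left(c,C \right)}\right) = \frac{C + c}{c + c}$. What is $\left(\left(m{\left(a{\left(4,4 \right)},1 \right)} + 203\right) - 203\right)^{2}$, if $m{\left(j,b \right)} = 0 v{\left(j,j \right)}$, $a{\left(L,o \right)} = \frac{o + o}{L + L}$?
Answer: $0$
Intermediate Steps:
$v{\left(c,C \right)} = -3 + \frac{C + c}{6 c}$ ($v{\left(c,C \right)} = -3 + \frac{\left(C + c\right) \frac{1}{c + c}}{3} = -3 + \frac{\left(C + c\right) \frac{1}{2 c}}{3} = -3 + \frac{\frac{1}{2} \frac{1}{c} \left(C + c\right)}{3} = -3 + \frac{C + c}{6 c}$)
$a{\left(L,o \right)} = \frac{o}{L}$ ($a{\left(L,o \right)} = \frac{2 o}{2 L} = 2 o \frac{1}{2 L} = \frac{o}{L}$)
$m{\left(j,b \right)} = 0$ ($m{\left(j,b \right)} = 0 \frac{j - 17 j}{6 j} = 0 \frac{\left(-16\right) j}{6 j} = 0 \left(- \frac{8}{3}\right) = 0$)
$\left(\left(m{\left(a{\left(4,4 \right)},1 \right)} + 203\right) - 203\right)^{2} = \left(\left(0 + 203\right) - 203\right)^{2} = \left(203 - 203\right)^{2} = 0^{2} = 0$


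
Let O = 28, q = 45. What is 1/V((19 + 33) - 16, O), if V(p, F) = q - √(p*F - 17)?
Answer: 45/1034 + √991/1034 ≈ 0.073965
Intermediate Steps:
V(p, F) = 45 - √(-17 + F*p) (V(p, F) = 45 - √(p*F - 17) = 45 - √(F*p - 17) = 45 - √(-17 + F*p))
1/V((19 + 33) - 16, O) = 1/(45 - √(-17 + 28*((19 + 33) - 16))) = 1/(45 - √(-17 + 28*(52 - 16))) = 1/(45 - √(-17 + 28*36)) = 1/(45 - √(-17 + 1008)) = 1/(45 - √991)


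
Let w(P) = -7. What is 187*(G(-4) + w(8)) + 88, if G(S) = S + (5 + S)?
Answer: -1782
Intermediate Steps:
G(S) = 5 + 2*S
187*(G(-4) + w(8)) + 88 = 187*((5 + 2*(-4)) - 7) + 88 = 187*((5 - 8) - 7) + 88 = 187*(-3 - 7) + 88 = 187*(-10) + 88 = -1870 + 88 = -1782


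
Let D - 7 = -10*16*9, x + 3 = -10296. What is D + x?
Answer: -11732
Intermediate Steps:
x = -10299 (x = -3 - 10296 = -10299)
D = -1433 (D = 7 - 10*16*9 = 7 - 160*9 = 7 - 1440 = -1433)
D + x = -1433 - 10299 = -11732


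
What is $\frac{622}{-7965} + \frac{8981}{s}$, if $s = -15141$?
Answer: $- \frac{3854827}{5742765} \approx -0.67125$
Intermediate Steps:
$\frac{622}{-7965} + \frac{8981}{s} = \frac{622}{-7965} + \frac{8981}{-15141} = 622 \left(- \frac{1}{7965}\right) + 8981 \left(- \frac{1}{15141}\right) = - \frac{622}{7965} - \frac{1283}{2163} = - \frac{3854827}{5742765}$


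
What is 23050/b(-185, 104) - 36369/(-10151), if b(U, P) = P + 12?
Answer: 119099677/588758 ≈ 202.29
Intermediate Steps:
b(U, P) = 12 + P
23050/b(-185, 104) - 36369/(-10151) = 23050/(12 + 104) - 36369/(-10151) = 23050/116 - 36369*(-1/10151) = 23050*(1/116) + 36369/10151 = 11525/58 + 36369/10151 = 119099677/588758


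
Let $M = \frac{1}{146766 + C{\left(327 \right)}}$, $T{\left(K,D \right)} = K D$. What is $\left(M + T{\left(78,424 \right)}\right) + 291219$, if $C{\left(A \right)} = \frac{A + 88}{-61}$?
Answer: $\frac{2903153886562}{8952311} \approx 3.2429 \cdot 10^{5}$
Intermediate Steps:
$C{\left(A \right)} = - \frac{88}{61} - \frac{A}{61}$ ($C{\left(A \right)} = \left(88 + A\right) \left(- \frac{1}{61}\right) = - \frac{88}{61} - \frac{A}{61}$)
$T{\left(K,D \right)} = D K$
$M = \frac{61}{8952311}$ ($M = \frac{1}{146766 - \frac{415}{61}} = \frac{1}{\frac{8952311}{61}} = \frac{61}{8952311} \approx 6.8139 \cdot 10^{-6}$)
$\left(M + T{\left(78,424 \right)}\right) + 291219 = \left(\frac{61}{8952311} + 424 \cdot 78\right) + 291219 = \left(\frac{61}{8952311} + 33072\right) + 291219 = \frac{296070829453}{8952311} + 291219 = \frac{2903153886562}{8952311}$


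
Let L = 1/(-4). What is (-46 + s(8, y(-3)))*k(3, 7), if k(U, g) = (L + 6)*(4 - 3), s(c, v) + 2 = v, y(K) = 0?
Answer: -276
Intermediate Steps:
L = -¼ (L = 1*(-¼) = -¼ ≈ -0.25000)
s(c, v) = -2 + v
k(U, g) = 23/4 (k(U, g) = (-¼ + 6)*(4 - 3) = (23/4)*1 = 23/4)
(-46 + s(8, y(-3)))*k(3, 7) = (-46 + (-2 + 0))*(23/4) = (-46 - 2)*(23/4) = -48*23/4 = -276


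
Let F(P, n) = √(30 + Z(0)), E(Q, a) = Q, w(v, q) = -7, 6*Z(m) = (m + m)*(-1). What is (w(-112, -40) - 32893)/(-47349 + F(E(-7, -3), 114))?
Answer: 519260700/747309257 + 32900*√30/2241927771 ≈ 0.69492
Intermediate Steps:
Z(m) = -m/3 (Z(m) = ((m + m)*(-1))/6 = ((2*m)*(-1))/6 = (-2*m)/6 = -m/3)
F(P, n) = √30 (F(P, n) = √(30 - ⅓*0) = √(30 + 0) = √30)
(w(-112, -40) - 32893)/(-47349 + F(E(-7, -3), 114)) = (-7 - 32893)/(-47349 + √30) = -32900/(-47349 + √30)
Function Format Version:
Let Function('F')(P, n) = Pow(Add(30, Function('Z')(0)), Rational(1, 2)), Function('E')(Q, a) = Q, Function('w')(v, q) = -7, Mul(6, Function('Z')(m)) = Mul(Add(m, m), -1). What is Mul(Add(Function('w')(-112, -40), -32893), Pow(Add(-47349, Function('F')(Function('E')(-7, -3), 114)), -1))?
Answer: Add(Rational(519260700, 747309257), Mul(Rational(32900, 2241927771), Pow(30, Rational(1, 2)))) ≈ 0.69492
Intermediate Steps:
Function('Z')(m) = Mul(Rational(-1, 3), m) (Function('Z')(m) = Mul(Rational(1, 6), Mul(Add(m, m), -1)) = Mul(Rational(1, 6), Mul(Mul(2, m), -1)) = Mul(Rational(1, 6), Mul(-2, m)) = Mul(Rational(-1, 3), m))
Function('F')(P, n) = Pow(30, Rational(1, 2)) (Function('F')(P, n) = Pow(Add(30, Mul(Rational(-1, 3), 0)), Rational(1, 2)) = Pow(Add(30, 0), Rational(1, 2)) = Pow(30, Rational(1, 2)))
Mul(Add(Function('w')(-112, -40), -32893), Pow(Add(-47349, Function('F')(Function('E')(-7, -3), 114)), -1)) = Mul(Add(-7, -32893), Pow(Add(-47349, Pow(30, Rational(1, 2))), -1)) = Mul(-32900, Pow(Add(-47349, Pow(30, Rational(1, 2))), -1))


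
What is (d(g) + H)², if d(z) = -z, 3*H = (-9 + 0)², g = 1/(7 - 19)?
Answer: 105625/144 ≈ 733.51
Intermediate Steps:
g = -1/12 (g = 1/(-12) = -1/12 ≈ -0.083333)
H = 27 (H = (-9 + 0)²/3 = (⅓)*(-9)² = (⅓)*81 = 27)
(d(g) + H)² = (-1*(-1/12) + 27)² = (1/12 + 27)² = (325/12)² = 105625/144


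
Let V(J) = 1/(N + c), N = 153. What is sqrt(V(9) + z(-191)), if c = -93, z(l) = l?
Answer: I*sqrt(171885)/30 ≈ 13.82*I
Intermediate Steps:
V(J) = 1/60 (V(J) = 1/(153 - 93) = 1/60)
sqrt(V(9) + z(-191)) = sqrt(1/60 - 191) = sqrt(-11459/60) = I*sqrt(171885)/30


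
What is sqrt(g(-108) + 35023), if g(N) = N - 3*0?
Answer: sqrt(34915) ≈ 186.86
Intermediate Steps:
g(N) = N (g(N) = N + 0 = N)
sqrt(g(-108) + 35023) = sqrt(-108 + 35023) = sqrt(34915)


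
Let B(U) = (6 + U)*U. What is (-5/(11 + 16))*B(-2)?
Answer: 40/27 ≈ 1.4815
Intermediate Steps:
B(U) = U*(6 + U)
(-5/(11 + 16))*B(-2) = (-5/(11 + 16))*(-2*(6 - 2)) = (-5/27)*(-2*4) = ((1/27)*(-5))*(-8) = -5/27*(-8) = 40/27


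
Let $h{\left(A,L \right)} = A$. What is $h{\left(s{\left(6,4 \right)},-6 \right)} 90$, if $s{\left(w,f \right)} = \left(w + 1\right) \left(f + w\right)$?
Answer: $6300$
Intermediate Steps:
$s{\left(w,f \right)} = \left(1 + w\right) \left(f + w\right)$
$h{\left(s{\left(6,4 \right)},-6 \right)} 90 = \left(4 + 6 + 6^{2} + 4 \cdot 6\right) 90 = \left(4 + 6 + 36 + 24\right) 90 = 70 \cdot 90 = 6300$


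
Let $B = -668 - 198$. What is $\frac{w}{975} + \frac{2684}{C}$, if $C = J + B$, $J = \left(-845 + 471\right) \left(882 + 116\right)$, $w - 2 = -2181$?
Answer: $- \frac{136303337}{60794175} \approx -2.242$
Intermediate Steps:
$w = -2179$ ($w = 2 - 2181 = -2179$)
$J = -373252$ ($J = \left(-374\right) 998 = -373252$)
$B = -866$
$C = -374118$ ($C = -373252 - 866 = -374118$)
$\frac{w}{975} + \frac{2684}{C} = - \frac{2179}{975} + \frac{2684}{-374118} = \left(-2179\right) \frac{1}{975} + 2684 \left(- \frac{1}{374118}\right) = - \frac{2179}{975} - \frac{1342}{187059} = - \frac{136303337}{60794175}$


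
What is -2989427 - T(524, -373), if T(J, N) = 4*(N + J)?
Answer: -2990031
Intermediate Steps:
T(J, N) = 4*J + 4*N (T(J, N) = 4*(J + N) = 4*J + 4*N)
-2989427 - T(524, -373) = -2989427 - (4*524 + 4*(-373)) = -2989427 - (2096 - 1492) = -2989427 - 1*604 = -2989427 - 604 = -2990031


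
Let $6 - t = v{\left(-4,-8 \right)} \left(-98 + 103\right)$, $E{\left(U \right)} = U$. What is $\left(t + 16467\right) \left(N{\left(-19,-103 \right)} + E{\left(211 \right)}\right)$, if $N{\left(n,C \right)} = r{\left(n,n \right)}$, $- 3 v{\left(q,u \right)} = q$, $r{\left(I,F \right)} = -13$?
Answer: $3260334$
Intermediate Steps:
$v{\left(q,u \right)} = - \frac{q}{3}$
$N{\left(n,C \right)} = -13$
$t = - \frac{2}{3}$ ($t = 6 - \left(- \frac{1}{3}\right) \left(-4\right) \left(-98 + 103\right) = 6 - \frac{4}{3} \cdot 5 = 6 - \frac{20}{3} = - \frac{2}{3} \approx -0.66667$)
$\left(t + 16467\right) \left(N{\left(-19,-103 \right)} + E{\left(211 \right)}\right) = \left(- \frac{2}{3} + 16467\right) \left(-13 + 211\right) = \frac{49399}{3} \cdot 198 = 3260334$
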